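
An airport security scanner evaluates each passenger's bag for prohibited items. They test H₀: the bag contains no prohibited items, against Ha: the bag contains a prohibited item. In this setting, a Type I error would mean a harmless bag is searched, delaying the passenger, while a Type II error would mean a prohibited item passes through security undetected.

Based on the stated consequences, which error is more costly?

Type II error

The Type II consequence (a prohibited item passes through security undetected) is more severe than the Type I consequence (a harmless bag is searched, delaying the passenger).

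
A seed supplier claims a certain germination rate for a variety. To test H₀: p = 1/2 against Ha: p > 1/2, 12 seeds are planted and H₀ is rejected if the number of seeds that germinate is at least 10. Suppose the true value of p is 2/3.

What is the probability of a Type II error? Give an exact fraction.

Under the alternative p = 2/3, S ~ Binomial(12, 2/3); β is the probability the test does not reject, P(S < 10).
Adding the binomial probabilities P(S=0)+…+P(S=9) at p = 2/3 gives 435185/531441.

435185/531441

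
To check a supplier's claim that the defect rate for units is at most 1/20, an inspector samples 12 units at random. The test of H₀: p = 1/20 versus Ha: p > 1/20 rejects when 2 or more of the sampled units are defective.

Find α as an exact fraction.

The significance level is the probability, assuming p = 1/20, of seeing 2 or more defectives in 12 draws.
Computing the lower-tail complement: 1 − 3611198025844789/4096000000000000 = 484801974155211/4096000000000000.

484801974155211/4096000000000000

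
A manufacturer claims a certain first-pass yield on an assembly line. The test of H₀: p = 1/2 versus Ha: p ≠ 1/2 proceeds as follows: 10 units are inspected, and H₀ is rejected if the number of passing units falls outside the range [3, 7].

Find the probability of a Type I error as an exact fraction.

7/64

α = P(X ≤ 2 or X ≥ 8 | p = 1/2), X ~ Binomial(10, 1/2).
The two tails are symmetric, so α = 2·(1 + 10 + 45)/2^10 = 112/1024 = 7/64.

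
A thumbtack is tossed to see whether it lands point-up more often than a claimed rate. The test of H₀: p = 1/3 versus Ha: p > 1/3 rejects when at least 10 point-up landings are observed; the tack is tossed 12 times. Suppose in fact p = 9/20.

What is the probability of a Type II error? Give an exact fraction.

812745962073749/819200000000000

A Type II error is failing to reject when Ha holds: with p = 9/20, β = P(S ≤ 9).
Equivalently, β = 1 − P(S ≥ 10) = 812745962073749/819200000000000.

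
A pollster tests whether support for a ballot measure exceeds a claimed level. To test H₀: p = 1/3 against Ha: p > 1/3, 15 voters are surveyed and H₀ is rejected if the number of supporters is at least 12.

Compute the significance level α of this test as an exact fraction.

α = P(reject H₀ | H₀ true) = P(S ≥ 12 | p = 1/3), with S ~ Binomial(15, 1/3).
P(S ≥ 12) = Σ_{j=12}^{15} C(15,j)·(1/3)^j·(2/3)^{15-j} = 4091/14348907.

4091/14348907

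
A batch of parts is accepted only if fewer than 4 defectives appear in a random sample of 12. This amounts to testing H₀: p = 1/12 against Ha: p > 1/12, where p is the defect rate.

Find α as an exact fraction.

α = P(reject H₀ | H₀ true) = P(Y ≥ 4 | p = 1/12), Y ~ Binomial(12, 1/12).
Computing the lower-tail complement: 1 − 2930928979913/2972033482752 = 41104502839/2972033482752.

41104502839/2972033482752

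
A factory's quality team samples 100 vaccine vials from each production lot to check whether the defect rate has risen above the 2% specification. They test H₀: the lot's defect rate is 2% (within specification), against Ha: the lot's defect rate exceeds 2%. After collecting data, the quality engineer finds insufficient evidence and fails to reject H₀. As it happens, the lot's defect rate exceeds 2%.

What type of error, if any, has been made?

H₀ was not rejected, but H₀ is actually false.
Failing to reject a false null hypothesis is a Type II error (false negative).

Type II error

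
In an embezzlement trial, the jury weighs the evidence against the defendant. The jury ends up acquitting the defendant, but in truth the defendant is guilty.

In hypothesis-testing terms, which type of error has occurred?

The null hypothesis here is that the defendant is innocent.
'Acquitting the defendant' corresponds to failing to reject H₀.
H₀ was not rejected but H₀ is false — a Type II error (false negative).

Type II error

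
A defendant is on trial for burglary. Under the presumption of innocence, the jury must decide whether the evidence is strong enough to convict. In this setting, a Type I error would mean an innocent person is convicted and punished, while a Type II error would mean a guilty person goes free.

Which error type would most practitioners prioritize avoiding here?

The Type I consequence (an innocent person is convicted and punished) is more severe than the Type II consequence (a guilty person goes free).

Type I error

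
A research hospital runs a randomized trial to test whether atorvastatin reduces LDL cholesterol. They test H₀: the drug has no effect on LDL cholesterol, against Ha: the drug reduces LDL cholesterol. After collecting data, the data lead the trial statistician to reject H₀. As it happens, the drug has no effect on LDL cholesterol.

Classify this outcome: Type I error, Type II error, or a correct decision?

Type I error

H₀ was rejected, but H₀ is actually true.
Rejecting a true null hypothesis is a Type I error (false positive).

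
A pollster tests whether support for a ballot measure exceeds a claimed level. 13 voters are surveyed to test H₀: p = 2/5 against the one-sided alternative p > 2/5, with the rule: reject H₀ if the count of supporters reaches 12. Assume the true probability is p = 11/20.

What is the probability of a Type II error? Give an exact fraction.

A Type II error is failing to reject when Ha holds: with p = 11/20, β = P(Y ≤ 11).
Summing C(13,j)·(11/20)^j·(9/20)^{13-j} for j = 0..11 gives 636861571623279/640000000000000.

636861571623279/640000000000000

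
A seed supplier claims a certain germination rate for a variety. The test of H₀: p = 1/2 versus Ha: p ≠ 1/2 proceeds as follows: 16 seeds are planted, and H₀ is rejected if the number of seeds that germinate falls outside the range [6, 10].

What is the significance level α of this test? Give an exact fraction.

6885/32768

α = P(K ≤ 5 or K ≥ 11 | p = 1/2), K ~ Binomial(16, 1/2).
The two tails are symmetric, so α = 2·(1 + 16 + 120 + 560 + 1820 + 4368)/2^16 = 13770/65536 = 6885/32768.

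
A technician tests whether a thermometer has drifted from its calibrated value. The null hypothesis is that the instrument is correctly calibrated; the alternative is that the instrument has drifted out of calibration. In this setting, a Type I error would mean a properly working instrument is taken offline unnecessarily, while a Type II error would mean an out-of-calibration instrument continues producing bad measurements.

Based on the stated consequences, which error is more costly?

Type II error

The Type II consequence (an out-of-calibration instrument continues producing bad measurements) is more severe than the Type I consequence (a properly working instrument is taken offline unnecessarily).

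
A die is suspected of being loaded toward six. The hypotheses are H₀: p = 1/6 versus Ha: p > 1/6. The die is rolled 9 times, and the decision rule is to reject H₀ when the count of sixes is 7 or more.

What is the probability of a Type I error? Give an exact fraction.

473/5038848

Under H₀, X ~ Binomial(9, 1/6), and α = P(X ≥ 7).
Summing C(9,j)(1/6)^j(5/6)^{9−j} for j = 7,…,9 gives 473/5038848.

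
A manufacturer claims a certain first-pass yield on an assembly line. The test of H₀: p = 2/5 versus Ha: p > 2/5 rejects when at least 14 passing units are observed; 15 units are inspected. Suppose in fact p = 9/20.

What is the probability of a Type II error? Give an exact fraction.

A Type II error is failing to reject when Ha holds: with p = 9/20, β = P(X ≤ 13).
Equivalently, β = 1 − P(X ≥ 14) = 16382009719056418393/16384000000000000000.

16382009719056418393/16384000000000000000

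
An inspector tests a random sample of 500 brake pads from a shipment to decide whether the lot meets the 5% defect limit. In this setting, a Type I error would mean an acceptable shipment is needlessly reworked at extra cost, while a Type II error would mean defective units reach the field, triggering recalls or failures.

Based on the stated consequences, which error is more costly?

Type II error

The Type II consequence (defective units reach the field, triggering recalls or failures) is more severe than the Type I consequence (an acceptable shipment is needlessly reworked at extra cost).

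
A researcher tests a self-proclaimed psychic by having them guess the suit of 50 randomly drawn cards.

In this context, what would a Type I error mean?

A Type I error would mean concluding that the subject performs better than chance when in fact the subject is guessing at random (p = 1/4).

With the conventional null hypothesis that the subject is guessing at random (p = 1/4):
A Type I error is rejecting H₀ when H₀ is true.
Here that means concluding the subject has some ability beyond chance when actually the subject is guessing at random (p = 1/4).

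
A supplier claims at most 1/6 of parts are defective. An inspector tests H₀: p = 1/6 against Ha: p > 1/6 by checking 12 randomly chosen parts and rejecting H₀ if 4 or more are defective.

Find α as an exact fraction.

90828487/725594112

α = P(reject H₀ | H₀ true) = P(X ≥ 4 | p = 1/6), X ~ Binomial(12, 1/6).
Computing the lower-tail complement: 1 − 634765625/725594112 = 90828487/725594112.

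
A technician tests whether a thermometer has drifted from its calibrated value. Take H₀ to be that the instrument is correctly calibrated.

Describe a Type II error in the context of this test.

A Type II error is failing to reject H₀ when H₀ is false.
Here that means leaving the instrument in service when actually the instrument has drifted out of calibration.

A Type II error would mean concluding that the instrument is correctly calibrated (or at least failing to establish that the instrument has drifted out of calibration) when in fact the instrument has drifted out of calibration.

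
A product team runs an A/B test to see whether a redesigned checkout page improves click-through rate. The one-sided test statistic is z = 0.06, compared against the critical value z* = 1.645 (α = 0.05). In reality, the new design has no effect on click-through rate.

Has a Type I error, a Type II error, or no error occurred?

The conventional null hypothesis is that the new design has no effect on click-through rate.
Since z = 0.06 ≤ z* = 1.645, H₀ is not rejected.
H₀ is true (actually the new design has no effect on click-through rate).
The decision matches the true state — no error.

No error (correct decision).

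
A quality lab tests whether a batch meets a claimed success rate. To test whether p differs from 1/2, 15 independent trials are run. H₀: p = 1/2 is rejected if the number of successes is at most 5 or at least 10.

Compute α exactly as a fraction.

The significance level is the null-hypothesis probability of the rejection region {≤5} ∪ {≥10}.
Each tail has probability (1 + 15 + 105 + 455 + 1365 + 3003)/32768; doubling gives α = 9888/32768 = 309/1024.

309/1024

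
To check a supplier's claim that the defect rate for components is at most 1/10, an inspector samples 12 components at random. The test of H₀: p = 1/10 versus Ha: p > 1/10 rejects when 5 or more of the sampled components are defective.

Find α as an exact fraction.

432934327/100000000000

Under H₀, Y ~ Binomial(12, 1/10); the Type I error rate is P(Y ≥ 5).
α = 1 − P(Y ≤ 4) = 1 − 99567065673/100000000000 = 432934327/100000000000.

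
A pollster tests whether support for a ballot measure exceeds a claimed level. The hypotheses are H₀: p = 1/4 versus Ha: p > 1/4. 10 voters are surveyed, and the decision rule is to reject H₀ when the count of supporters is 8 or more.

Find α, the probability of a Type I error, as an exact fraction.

Under H₀, Y ~ Binomial(10, 1/4), and α = P(Y ≥ 8).
P(Y ≥ 8) = Σ_{j=8}^{10} C(10,j)·(1/4)^j·(3/4)^{10-j} = 109/262144.

109/262144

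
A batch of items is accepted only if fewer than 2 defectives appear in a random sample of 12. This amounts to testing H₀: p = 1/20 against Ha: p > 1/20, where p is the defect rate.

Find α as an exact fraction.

The significance level is the probability, assuming p = 1/20, of seeing 2 or more defectives in 12 draws.
Computing the lower-tail complement: 1 − 3611198025844789/4096000000000000 = 484801974155211/4096000000000000.

484801974155211/4096000000000000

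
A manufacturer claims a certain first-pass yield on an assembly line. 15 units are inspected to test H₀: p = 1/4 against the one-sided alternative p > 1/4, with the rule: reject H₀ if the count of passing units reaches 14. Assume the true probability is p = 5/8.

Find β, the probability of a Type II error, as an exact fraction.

17439598153791/17592186044416

β = P(fail to reject H₀ | Ha true) = P(Y ≤ 13 | p = 5/8), Y ~ Binomial(15, 5/8).
Adding the binomial probabilities P(Y=0)+…+P(Y=13) at p = 5/8 gives 17439598153791/17592186044416.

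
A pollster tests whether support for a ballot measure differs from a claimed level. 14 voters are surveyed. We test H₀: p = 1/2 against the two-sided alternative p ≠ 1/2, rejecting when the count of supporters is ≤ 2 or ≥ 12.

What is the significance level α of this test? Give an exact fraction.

53/4096

Under H₀, K ~ Binomial(14, 1/2); α is the probability of landing in either tail, P(K ≤ 2) + P(K ≥ 12).
The two tails are symmetric, so α = 2·(1 + 14 + 91)/2^14 = 212/16384 = 53/4096.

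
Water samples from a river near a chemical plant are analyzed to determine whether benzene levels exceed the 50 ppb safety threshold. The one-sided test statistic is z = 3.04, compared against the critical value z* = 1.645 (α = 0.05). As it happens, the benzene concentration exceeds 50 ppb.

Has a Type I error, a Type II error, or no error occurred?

The conventional null hypothesis is that the benzene concentration is at or below 50 ppb (safe).
Since z = 3.04 > z* = 1.645, H₀ is rejected.
H₀ is false (actually the benzene concentration exceeds 50 ppb).
The decision matches the true state — no error.

No error — this is a correct decision.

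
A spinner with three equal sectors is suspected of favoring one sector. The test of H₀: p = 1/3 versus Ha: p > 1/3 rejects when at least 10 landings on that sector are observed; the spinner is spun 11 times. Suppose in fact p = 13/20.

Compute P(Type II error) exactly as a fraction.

Under the alternative p = 13/20, K ~ Binomial(11, 13/20); β is the probability the test does not reject, P(K < 10).
Adding the binomial probabilities P(K=0)+…+P(K=9) at p = 13/20 gives 19239273573359/20480000000000.

19239273573359/20480000000000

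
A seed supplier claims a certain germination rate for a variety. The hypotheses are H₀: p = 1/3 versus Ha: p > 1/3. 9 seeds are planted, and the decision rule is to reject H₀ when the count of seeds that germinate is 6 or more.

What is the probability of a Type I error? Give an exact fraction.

835/19683

α = P(reject H₀ | H₀ true) = P(K ≥ 6 | p = 1/3), with K ~ Binomial(9, 1/3).
Summing C(9,j)(1/3)^j(2/3)^{9−j} for j = 6,…,9 gives 835/19683.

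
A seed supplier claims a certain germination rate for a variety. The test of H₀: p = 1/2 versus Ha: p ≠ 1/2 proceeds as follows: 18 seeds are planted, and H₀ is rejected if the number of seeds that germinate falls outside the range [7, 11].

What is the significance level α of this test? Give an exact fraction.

7795/32768

Under H₀, S ~ Binomial(18, 1/2); α is the probability of landing in either tail, P(S ≤ 6) + P(S ≥ 12).
The two tails are symmetric, so α = 2·(1 + 18 + 153 + 816 + 3060 + 8568 + 18564)/2^18 = 62360/262144 = 7795/32768.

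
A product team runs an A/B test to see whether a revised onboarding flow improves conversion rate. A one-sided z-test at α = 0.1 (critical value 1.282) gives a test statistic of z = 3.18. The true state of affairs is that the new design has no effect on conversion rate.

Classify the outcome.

Type I error

The conventional null hypothesis is that the new design has no effect on conversion rate.
Since z = 3.18 > z* = 1.282, H₀ is rejected.
H₀ is true (actually the new design has no effect on conversion rate).
Rejecting a true H₀ is a Type I error.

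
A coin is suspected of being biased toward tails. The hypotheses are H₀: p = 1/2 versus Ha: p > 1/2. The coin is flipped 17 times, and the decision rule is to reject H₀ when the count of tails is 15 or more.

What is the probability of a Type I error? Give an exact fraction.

Under H₀, Y ~ Binomial(17, 1/2), and α = P(Y ≥ 15).
P(Y ≥ 15) = [C(17,15) + C(17,16) + C(17,17)] / 2^17 = (136 + 17 + 1) / 131072 = 154/131072 = 77/65536.

77/65536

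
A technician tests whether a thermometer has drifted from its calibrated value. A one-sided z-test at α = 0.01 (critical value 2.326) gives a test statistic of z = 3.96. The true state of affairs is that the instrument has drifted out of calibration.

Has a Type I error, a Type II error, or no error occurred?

The conventional null hypothesis is that the instrument is correctly calibrated.
Since z = 3.96 > z* = 2.326, H₀ is rejected.
H₀ is false (actually the instrument has drifted out of calibration).
The decision matches the true state — no error.

No error (correct decision).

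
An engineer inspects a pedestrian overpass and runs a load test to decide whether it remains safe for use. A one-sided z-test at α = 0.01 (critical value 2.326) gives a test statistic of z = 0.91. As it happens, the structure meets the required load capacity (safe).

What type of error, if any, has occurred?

Neither — the decision is correct.

The conventional null hypothesis is that the structure meets the required load capacity (safe).
Since z = 0.91 ≤ z* = 2.326, H₀ is not rejected.
H₀ is true (actually the structure meets the required load capacity (safe)).
The decision matches the true state — no error.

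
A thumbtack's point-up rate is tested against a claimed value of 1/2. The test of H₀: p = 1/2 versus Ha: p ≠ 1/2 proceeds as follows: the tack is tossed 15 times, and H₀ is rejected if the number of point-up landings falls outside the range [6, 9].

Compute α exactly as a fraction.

α = P(K ≤ 5 or K ≥ 10 | p = 1/2), K ~ Binomial(15, 1/2).
The two tails are symmetric, so α = 2·(1 + 15 + 105 + 455 + 1365 + 3003)/2^15 = 9888/32768 = 309/1024.

309/1024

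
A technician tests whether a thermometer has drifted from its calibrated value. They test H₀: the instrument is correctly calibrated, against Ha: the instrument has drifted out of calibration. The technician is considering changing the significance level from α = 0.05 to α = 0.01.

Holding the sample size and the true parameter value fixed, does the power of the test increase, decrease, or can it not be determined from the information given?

It decreases.

Tightening α shrinks the rejection region. When Ha holds, fewer sample outcomes clear the stricter threshold, so more fall in the acceptance region.
Since power = 1 − β and β increases, power decreases.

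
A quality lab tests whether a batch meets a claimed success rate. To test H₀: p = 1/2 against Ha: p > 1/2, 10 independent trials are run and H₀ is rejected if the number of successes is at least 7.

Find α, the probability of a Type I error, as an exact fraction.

11/64

α = P(reject H₀ | H₀ true) = P(K ≥ 7 | p = 1/2), with K ~ Binomial(10, 1/2).
P(K ≥ 7) = [C(10,7) + C(10,8) + C(10,9) + C(10,10)] / 2^10 = (120 + 45 + 10 + 1) / 1024 = 176/1024 = 11/64.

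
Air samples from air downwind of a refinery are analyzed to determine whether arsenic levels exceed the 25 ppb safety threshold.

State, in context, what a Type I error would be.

With the conventional null hypothesis that the arsenic concentration is at or below 25 ppb (safe):
A Type I error is rejecting H₀ when H₀ is true.
Here that means declaring the site contaminated and ordering remediation when actually the arsenic concentration is at or below 25 ppb (safe).

A Type I error would mean concluding that the arsenic concentration exceeds 25 ppb when in fact the arsenic concentration is at or below 25 ppb (safe).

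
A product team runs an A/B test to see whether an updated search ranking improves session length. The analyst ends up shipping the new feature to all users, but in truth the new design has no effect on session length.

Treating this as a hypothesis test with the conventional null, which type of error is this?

The null hypothesis here is that the new design has no effect on session length.
'Shipping the new feature to all users' corresponds to rejecting H₀.
H₀ was rejected but H₀ is true — a Type I error (false positive).

Type I error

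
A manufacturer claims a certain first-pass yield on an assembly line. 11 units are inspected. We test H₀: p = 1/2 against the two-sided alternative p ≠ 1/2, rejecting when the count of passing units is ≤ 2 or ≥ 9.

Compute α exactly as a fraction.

67/1024

The significance level is the null-hypothesis probability of the rejection region {≤2} ∪ {≥9}.
By symmetry, α = 2·P(Y ≤ 2) = 2·(1 + 11 + 55)/2048 = 134/2048 = 67/1024.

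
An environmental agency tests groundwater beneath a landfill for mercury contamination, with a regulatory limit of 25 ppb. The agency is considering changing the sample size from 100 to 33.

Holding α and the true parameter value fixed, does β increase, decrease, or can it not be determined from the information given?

Reducing n widens both sampling distributions, so the test has less ability to distinguish Ha from H₀.

It increases.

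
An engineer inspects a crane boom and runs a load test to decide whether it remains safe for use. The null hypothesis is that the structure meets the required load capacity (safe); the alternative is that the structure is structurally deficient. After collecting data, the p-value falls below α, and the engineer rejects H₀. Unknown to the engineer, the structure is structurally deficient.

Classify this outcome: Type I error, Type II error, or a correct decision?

No error (correct decision).

The test rejected a false H₀ — the decision matches the true state.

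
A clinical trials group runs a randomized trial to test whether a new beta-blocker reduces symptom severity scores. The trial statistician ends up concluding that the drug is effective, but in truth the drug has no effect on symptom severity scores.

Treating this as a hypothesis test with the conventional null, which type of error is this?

Type I error

The null hypothesis here is that the drug has no effect on symptom severity scores.
'Concluding that the drug is effective' corresponds to rejecting H₀.
H₀ was rejected but H₀ is true — a Type I error (false positive).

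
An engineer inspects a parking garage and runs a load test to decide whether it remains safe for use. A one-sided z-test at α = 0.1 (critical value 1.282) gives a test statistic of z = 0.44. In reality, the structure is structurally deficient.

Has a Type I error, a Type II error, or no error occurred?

Type II error

The conventional null hypothesis is that the structure meets the required load capacity (safe).
Since z = 0.44 ≤ z* = 1.282, H₀ is not rejected.
H₀ is false (actually the structure is structurally deficient).
Failing to reject a false H₀ is a Type II error.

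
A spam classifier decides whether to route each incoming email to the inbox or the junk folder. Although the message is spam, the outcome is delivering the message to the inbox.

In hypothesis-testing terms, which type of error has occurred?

Type II error

The null hypothesis here is that the message is legitimate (not spam).
'Delivering the message to the inbox' corresponds to failing to reject H₀.
H₀ was not rejected but H₀ is false — a Type II error (false negative).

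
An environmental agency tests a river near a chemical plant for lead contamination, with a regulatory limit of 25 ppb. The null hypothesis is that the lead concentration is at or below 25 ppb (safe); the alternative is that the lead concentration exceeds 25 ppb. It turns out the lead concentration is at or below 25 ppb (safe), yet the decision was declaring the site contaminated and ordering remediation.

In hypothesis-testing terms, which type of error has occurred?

Type I error

'Declaring the site contaminated and ordering remediation' corresponds to rejecting H₀.
H₀ was rejected but H₀ is true — a Type I error (false positive).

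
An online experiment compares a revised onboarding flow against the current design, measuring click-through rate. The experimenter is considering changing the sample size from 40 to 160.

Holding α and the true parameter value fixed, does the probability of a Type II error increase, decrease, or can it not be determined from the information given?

It decreases.

A larger sample reduces the standard error, pulling the sampling distribution under Ha further from the non-rejection region.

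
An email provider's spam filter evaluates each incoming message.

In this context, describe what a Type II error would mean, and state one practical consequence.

A Type II error would mean concluding that the message is legitimate (not spam) (or at least failing to establish that the message is spam) when in fact the message is spam. Consequence: spam reaches the user's inbox.

With the conventional null hypothesis that the message is legitimate (not spam):
A Type II error is failing to reject H₀ when H₀ is false.
Here that means delivering the message to the inbox when actually the message is spam.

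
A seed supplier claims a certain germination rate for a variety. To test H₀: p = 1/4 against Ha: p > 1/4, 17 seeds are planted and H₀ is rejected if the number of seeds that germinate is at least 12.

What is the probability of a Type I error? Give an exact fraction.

The Type I error probability is α = P(X ≥ 12) computed under H₀, where X ~ Binomial(17, 1/4).
Summing C(17,j)(1/4)^j(3/4)^{17−j} for j = 12,…,17 gives 429025/4294967296.

429025/4294967296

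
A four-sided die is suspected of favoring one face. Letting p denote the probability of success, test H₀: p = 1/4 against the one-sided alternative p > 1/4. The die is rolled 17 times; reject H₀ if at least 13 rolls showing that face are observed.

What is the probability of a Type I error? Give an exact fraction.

3319/268435456

The Type I error probability is α = P(K ≥ 13) computed under H₀, where K ~ Binomial(17, 1/4).
Adding the binomial terms for j = 13 through 17 with p = 1/4 yields 3319/268435456.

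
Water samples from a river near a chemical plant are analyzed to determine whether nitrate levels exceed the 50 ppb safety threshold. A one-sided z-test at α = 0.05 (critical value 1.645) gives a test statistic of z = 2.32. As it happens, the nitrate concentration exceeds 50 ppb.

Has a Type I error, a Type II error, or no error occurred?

Neither — the decision is correct.

The conventional null hypothesis is that the nitrate concentration is at or below 50 ppb (safe).
Since z = 2.32 > z* = 1.645, H₀ is rejected.
H₀ is false (actually the nitrate concentration exceeds 50 ppb).
The decision matches the true state — no error.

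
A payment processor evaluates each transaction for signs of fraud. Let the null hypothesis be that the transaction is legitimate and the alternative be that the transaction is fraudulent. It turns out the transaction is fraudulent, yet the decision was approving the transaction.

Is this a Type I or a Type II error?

Type II error

'Approving the transaction' corresponds to failing to reject H₀.
H₀ was not rejected but H₀ is false — a Type II error (false negative).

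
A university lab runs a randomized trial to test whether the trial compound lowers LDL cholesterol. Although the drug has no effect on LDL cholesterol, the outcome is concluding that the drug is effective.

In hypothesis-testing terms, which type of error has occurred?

Type I error

The null hypothesis here is that the drug has no effect on LDL cholesterol.
'Concluding that the drug is effective' corresponds to rejecting H₀.
H₀ was rejected but H₀ is true — a Type I error (false positive).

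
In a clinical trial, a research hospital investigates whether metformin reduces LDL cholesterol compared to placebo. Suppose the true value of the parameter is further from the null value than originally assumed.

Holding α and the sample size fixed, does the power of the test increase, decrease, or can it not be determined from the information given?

A larger true effect moves the Ha sampling distribution further from the H₀ critical value, making rejection more likely when Ha is true.
Since power = 1 − β and β decreases, power increases.

It increases.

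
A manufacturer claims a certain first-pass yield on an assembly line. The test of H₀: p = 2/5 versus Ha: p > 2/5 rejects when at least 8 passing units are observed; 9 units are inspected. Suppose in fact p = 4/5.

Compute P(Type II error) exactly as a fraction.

β = P(fail to reject H₀ | Ha true) = P(Y ≤ 7 | p = 4/5), Y ~ Binomial(9, 4/5).
Adding the binomial probabilities P(Y=0)+…+P(Y=7) at p = 4/5 gives 1101157/1953125.

1101157/1953125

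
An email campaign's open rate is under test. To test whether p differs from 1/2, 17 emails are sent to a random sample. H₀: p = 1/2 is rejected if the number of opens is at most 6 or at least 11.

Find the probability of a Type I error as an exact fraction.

10889/32768

α = P(X ≤ 6 or X ≥ 11 | p = 1/2), X ~ Binomial(17, 1/2).
Each tail has probability (1 + 17 + 136 + 680 + 2380 + 6188 + 12376)/131072; doubling gives α = 43556/131072 = 10889/32768.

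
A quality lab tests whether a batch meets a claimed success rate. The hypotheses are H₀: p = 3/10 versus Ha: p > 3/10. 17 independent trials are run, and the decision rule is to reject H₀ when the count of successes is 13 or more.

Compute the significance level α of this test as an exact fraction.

1032701997051/10000000000000000

Under H₀, S ~ Binomial(17, 3/10), and α = P(S ≥ 13).
P(S ≥ 13) = Σ_{j=13}^{17} C(17,j)·(3/10)^j·(7/10)^{17-j} = 1032701997051/10000000000000000.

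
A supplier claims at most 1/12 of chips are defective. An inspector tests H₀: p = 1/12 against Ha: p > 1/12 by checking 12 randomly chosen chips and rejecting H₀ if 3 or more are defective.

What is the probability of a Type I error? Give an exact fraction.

642062000537/8916100448256

The significance level is the probability, assuming p = 1/12, of seeing 3 or more defectives in 12 draws.
Via the complement, α = 1 − Σ_{j=0}^{2} C(12,j)(1/12)^j(11/12)^{12-j} = 642062000537/8916100448256.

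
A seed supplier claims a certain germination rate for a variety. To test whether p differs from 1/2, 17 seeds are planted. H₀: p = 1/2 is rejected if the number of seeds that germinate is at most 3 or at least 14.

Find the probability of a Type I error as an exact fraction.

α = P(S ≤ 3 or S ≥ 14 | p = 1/2), S ~ Binomial(17, 1/2).
The two tails are symmetric, so α = 2·(1 + 17 + 136 + 680)/2^17 = 1668/131072 = 417/32768.

417/32768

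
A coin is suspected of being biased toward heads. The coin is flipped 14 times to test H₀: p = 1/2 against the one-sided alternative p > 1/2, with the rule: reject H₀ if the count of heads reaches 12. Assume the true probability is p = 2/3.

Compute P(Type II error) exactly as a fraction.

Under the alternative p = 2/3, S ~ Binomial(14, 2/3); β is the probability the test does not reject, P(S < 12).
Summing C(14,j)·(2/3)^j·(1/3)^{14-j} for j = 0..11 gives 1426387/1594323.

1426387/1594323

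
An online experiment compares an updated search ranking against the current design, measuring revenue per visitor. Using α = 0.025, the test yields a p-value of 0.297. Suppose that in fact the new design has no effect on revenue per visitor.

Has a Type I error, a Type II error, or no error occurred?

The conventional null hypothesis is that the new design has no effect on revenue per visitor.
Since p = 0.297 ≥ α = 0.025, H₀ is not rejected.
H₀ is true (actually the new design has no effect on revenue per visitor).
The decision matches the true state — no error.

No error (correct decision).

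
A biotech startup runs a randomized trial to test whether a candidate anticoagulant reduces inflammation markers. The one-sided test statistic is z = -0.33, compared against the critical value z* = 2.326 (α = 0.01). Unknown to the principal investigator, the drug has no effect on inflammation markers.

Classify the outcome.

No error (correct decision).

The conventional null hypothesis is that the drug has no effect on inflammation markers.
Since z = -0.33 ≤ z* = 2.326, H₀ is not rejected.
H₀ is true (actually the drug has no effect on inflammation markers).
The decision matches the true state — no error.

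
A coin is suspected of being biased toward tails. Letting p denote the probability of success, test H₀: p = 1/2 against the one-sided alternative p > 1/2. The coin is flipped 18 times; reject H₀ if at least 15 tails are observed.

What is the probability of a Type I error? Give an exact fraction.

The Type I error probability is α = P(Y ≥ 15) computed under H₀, where Y ~ Binomial(18, 1/2).
Summing the upper tail: (816 + 153 + 18 + 1) / 2^18 = 988/262144 = 247/65536.

247/65536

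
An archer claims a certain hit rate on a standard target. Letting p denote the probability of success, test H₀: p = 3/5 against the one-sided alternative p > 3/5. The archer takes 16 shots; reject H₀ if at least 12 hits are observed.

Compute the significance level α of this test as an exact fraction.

Under H₀, K ~ Binomial(16, 3/5), and α = P(K ≥ 12).
Summing C(16,j)(3/5)^j(2/5)^{16−j} for j = 12,…,16 gives 1016646633/6103515625.

1016646633/6103515625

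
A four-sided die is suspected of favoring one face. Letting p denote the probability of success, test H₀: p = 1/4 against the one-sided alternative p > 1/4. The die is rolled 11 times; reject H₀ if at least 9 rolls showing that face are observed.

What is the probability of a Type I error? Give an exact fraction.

The Type I error probability is α = P(K ≥ 9) computed under H₀, where K ~ Binomial(11, 1/4).
P(K ≥ 9) = Σ_{j=9}^{11} C(11,j)·(1/4)^j·(3/4)^{11-j} = 529/4194304.

529/4194304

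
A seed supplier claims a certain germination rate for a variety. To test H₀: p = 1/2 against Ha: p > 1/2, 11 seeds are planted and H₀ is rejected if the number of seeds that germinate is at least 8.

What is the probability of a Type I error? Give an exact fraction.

29/256

Under H₀, S ~ Binomial(11, 1/2), and α = P(S ≥ 8).
Summing the upper tail: (165 + 55 + 11 + 1) / 2^11 = 232/2048 = 29/256.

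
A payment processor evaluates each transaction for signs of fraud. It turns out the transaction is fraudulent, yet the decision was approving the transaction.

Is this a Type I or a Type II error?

The null hypothesis here is that the transaction is legitimate.
'Approving the transaction' corresponds to failing to reject H₀.
H₀ was not rejected but H₀ is false — a Type II error (false negative).

Type II error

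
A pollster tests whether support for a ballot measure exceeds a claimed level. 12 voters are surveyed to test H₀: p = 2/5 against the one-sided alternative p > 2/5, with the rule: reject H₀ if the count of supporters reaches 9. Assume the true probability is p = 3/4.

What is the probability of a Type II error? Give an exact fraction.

Under the alternative p = 3/4, K ~ Binomial(12, 3/4); β is the probability the test does not reject, P(K < 9).
Adding the binomial probabilities P(K=0)+…+P(K=8) at p = 3/4 gives 5892517/16777216.

5892517/16777216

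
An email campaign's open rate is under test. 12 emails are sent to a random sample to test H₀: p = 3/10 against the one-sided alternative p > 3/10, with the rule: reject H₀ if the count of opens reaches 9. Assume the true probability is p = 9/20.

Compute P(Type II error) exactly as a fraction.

790057068555953/819200000000000

β = P(fail to reject H₀ | Ha true) = P(S ≤ 8 | p = 9/20), S ~ Binomial(12, 9/20).
Adding the binomial probabilities P(S=0)+…+P(S=8) at p = 9/20 gives 790057068555953/819200000000000.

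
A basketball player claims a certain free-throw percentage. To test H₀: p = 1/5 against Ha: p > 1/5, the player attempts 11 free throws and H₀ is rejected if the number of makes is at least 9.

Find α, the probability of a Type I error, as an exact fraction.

Under H₀, Y ~ Binomial(11, 1/5), and α = P(Y ≥ 9).
Adding the binomial terms for j = 9 through 11 with p = 1/5 yields 37/1953125.

37/1953125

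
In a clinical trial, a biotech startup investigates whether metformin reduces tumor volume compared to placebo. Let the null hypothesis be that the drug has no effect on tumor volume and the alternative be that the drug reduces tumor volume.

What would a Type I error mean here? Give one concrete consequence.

A Type I error is rejecting H₀ when H₀ is true.
Here that means concluding that the drug is effective when actually the drug has no effect on tumor volume.

A Type I error would mean concluding that the drug reduces tumor volume when in fact the drug has no effect on tumor volume. Consequence: patients are switched from working treatments to one that does nothing.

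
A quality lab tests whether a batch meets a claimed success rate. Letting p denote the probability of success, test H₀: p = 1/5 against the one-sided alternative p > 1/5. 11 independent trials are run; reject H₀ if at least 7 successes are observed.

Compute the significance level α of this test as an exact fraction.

α = P(reject H₀ | H₀ true) = P(X ≥ 7 | p = 1/5), with X ~ Binomial(11, 1/5).
P(X ≥ 7) = Σ_{j=7}^{11} C(11,j)·(1/5)^j·(4/5)^{11-j} = 19193/9765625.

19193/9765625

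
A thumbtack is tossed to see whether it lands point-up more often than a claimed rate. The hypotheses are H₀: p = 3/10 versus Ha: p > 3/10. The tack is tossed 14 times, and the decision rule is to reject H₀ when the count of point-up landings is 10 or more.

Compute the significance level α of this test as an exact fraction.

The Type I error probability is α = P(S ≥ 10) computed under H₀, where S ~ Binomial(14, 3/10).
Summing C(14,j)(3/10)^j(7/10)^{14−j} for j = 10,…,14 gives 33313260987/20000000000000.

33313260987/20000000000000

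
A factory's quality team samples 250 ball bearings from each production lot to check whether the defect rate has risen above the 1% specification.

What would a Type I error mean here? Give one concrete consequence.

A Type I error would mean concluding that the lot's defect rate exceeds 1% when in fact the lot's defect rate is 1% (within specification). Consequence: a good lot is scrapped, wasting material and production time.

With the conventional null hypothesis that the lot's defect rate is 1% (within specification):
A Type I error is rejecting H₀ when H₀ is true.
Here that means rejecting the lot and scrapping or reworking it when actually the lot's defect rate is 1% (within specification).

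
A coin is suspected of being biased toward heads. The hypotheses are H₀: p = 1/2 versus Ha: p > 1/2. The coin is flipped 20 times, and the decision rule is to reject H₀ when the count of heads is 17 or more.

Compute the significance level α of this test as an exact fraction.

The Type I error probability is α = P(X ≥ 17) computed under H₀, where X ~ Binomial(20, 1/2).
That's C(20,17) + C(20,18) + C(20,19) + C(20,20) over 2^20, i.e. (1140 + 190 + 20 + 1)/1048576 = 1351/1048576.

1351/1048576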